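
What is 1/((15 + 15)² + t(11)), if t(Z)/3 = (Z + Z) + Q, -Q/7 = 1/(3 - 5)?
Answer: 2/1953 ≈ 0.0010241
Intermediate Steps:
Q = 7/2 (Q = -7/(3 - 5) = -7/(-2) = -7*(-½) = 7/2 ≈ 3.5000)
t(Z) = 21/2 + 6*Z (t(Z) = 3*((Z + Z) + 7/2) = 3*(2*Z + 7/2) = 3*(7/2 + 2*Z) = 21/2 + 6*Z)
1/((15 + 15)² + t(11)) = 1/((15 + 15)² + (21/2 + 6*11)) = 1/(30² + (21/2 + 66)) = 1/(900 + 153/2) = 1/(1953/2) = 2/1953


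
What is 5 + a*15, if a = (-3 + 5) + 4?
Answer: 95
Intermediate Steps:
a = 6 (a = 2 + 4 = 6)
5 + a*15 = 5 + 6*15 = 5 + 90 = 95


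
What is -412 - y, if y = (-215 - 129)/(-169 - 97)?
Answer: -54968/133 ≈ -413.29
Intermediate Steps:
y = 172/133 (y = -344/(-266) = -344*(-1/266) = 172/133 ≈ 1.2932)
-412 - y = -412 - 1*172/133 = -412 - 172/133 = -54968/133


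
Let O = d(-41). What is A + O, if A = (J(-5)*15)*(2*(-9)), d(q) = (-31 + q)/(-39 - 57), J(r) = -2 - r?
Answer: -3237/4 ≈ -809.25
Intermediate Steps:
d(q) = 31/96 - q/96 (d(q) = (-31 + q)/(-96) = (-31 + q)*(-1/96) = 31/96 - q/96)
O = ¾ (O = 31/96 - 1/96*(-41) = 31/96 + 41/96 = ¾ ≈ 0.75000)
A = -810 (A = ((-2 - 1*(-5))*15)*(2*(-9)) = ((-2 + 5)*15)*(-18) = (3*15)*(-18) = 45*(-18) = -810)
A + O = -810 + ¾ = -3237/4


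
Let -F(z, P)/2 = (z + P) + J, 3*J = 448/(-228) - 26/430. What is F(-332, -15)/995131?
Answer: 25564552/36585991215 ≈ 0.00069875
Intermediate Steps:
J = -24821/36765 (J = (448/(-228) - 26/430)/3 = (448*(-1/228) - 26*1/430)/3 = (-112/57 - 13/215)/3 = (1/3)*(-24821/12255) = -24821/36765 ≈ -0.67513)
F(z, P) = 49642/36765 - 2*P - 2*z (F(z, P) = -2*((z + P) - 24821/36765) = -2*((P + z) - 24821/36765) = -2*(-24821/36765 + P + z) = 49642/36765 - 2*P - 2*z)
F(-332, -15)/995131 = (49642/36765 - 2*(-15) - 2*(-332))/995131 = (49642/36765 + 30 + 664)*(1/995131) = (25564552/36765)*(1/995131) = 25564552/36585991215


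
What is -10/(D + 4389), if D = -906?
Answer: -10/3483 ≈ -0.0028711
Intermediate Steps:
-10/(D + 4389) = -10/(-906 + 4389) = -10/3483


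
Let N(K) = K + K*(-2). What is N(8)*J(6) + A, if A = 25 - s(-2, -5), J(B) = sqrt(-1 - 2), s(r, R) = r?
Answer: 27 - 8*I*sqrt(3) ≈ 27.0 - 13.856*I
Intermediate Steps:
N(K) = -K (N(K) = K - 2*K = -K)
J(B) = I*sqrt(3) (J(B) = sqrt(-3) = I*sqrt(3))
A = 27 (A = 25 - 1*(-2) = 25 + 2 = 27)
N(8)*J(6) + A = (-1*8)*(I*sqrt(3)) + 27 = -8*I*sqrt(3) + 27 = 27 - 8*I*sqrt(3)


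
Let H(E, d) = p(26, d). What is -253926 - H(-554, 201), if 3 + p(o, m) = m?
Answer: -254124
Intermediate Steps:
p(o, m) = -3 + m
H(E, d) = -3 + d
-253926 - H(-554, 201) = -253926 - (-3 + 201) = -253926 - 1*198 = -253926 - 198 = -254124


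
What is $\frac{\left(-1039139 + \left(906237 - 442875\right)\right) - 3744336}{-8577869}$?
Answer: $\frac{4320113}{8577869} \approx 0.50363$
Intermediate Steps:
$\frac{\left(-1039139 + \left(906237 - 442875\right)\right) - 3744336}{-8577869} = \left(\left(-1039139 + 463362\right) - 3744336\right) \left(- \frac{1}{8577869}\right) = \left(-575777 - 3744336\right) \left(- \frac{1}{8577869}\right) = \left(-4320113\right) \left(- \frac{1}{8577869}\right) = \frac{4320113}{8577869}$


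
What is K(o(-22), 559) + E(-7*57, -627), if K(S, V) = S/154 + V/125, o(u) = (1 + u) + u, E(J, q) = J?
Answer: -7600039/19250 ≈ -394.81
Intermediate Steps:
o(u) = 1 + 2*u
K(S, V) = V/125 + S/154 (K(S, V) = S*(1/154) + V*(1/125) = S/154 + V/125 = V/125 + S/154)
K(o(-22), 559) + E(-7*57, -627) = ((1/125)*559 + (1 + 2*(-22))/154) - 7*57 = (559/125 + (1 - 44)/154) - 399 = (559/125 + (1/154)*(-43)) - 399 = (559/125 - 43/154) - 399 = 80711/19250 - 399 = -7600039/19250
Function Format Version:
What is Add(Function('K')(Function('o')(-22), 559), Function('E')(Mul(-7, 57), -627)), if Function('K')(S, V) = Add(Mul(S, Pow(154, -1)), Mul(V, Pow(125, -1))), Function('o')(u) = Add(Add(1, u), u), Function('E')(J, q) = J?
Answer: Rational(-7600039, 19250) ≈ -394.81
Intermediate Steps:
Function('o')(u) = Add(1, Mul(2, u))
Function('K')(S, V) = Add(Mul(Rational(1, 125), V), Mul(Rational(1, 154), S)) (Function('K')(S, V) = Add(Mul(S, Rational(1, 154)), Mul(V, Rational(1, 125))) = Add(Mul(Rational(1, 154), S), Mul(Rational(1, 125), V)) = Add(Mul(Rational(1, 125), V), Mul(Rational(1, 154), S)))
Add(Function('K')(Function('o')(-22), 559), Function('E')(Mul(-7, 57), -627)) = Add(Add(Mul(Rational(1, 125), 559), Mul(Rational(1, 154), Add(1, Mul(2, -22)))), Mul(-7, 57)) = Add(Add(Rational(559, 125), Mul(Rational(1, 154), Add(1, -44))), -399) = Add(Add(Rational(559, 125), Mul(Rational(1, 154), -43)), -399) = Add(Add(Rational(559, 125), Rational(-43, 154)), -399) = Add(Rational(80711, 19250), -399) = Rational(-7600039, 19250)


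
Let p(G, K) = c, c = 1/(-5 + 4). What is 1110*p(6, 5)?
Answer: -1110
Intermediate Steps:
c = -1 (c = 1/(-1) = -1)
p(G, K) = -1
1110*p(6, 5) = 1110*(-1) = -1110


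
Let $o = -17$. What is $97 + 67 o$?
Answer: $-1042$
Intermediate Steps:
$97 + 67 o = 97 + 67 \left(-17\right) = 97 - 1139 = -1042$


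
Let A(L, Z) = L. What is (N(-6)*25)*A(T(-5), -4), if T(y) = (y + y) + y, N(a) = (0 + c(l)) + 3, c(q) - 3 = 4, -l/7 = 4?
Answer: -3750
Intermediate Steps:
l = -28 (l = -7*4 = -28)
c(q) = 7 (c(q) = 3 + 4 = 7)
N(a) = 10 (N(a) = (0 + 7) + 3 = 7 + 3 = 10)
T(y) = 3*y (T(y) = 2*y + y = 3*y)
(N(-6)*25)*A(T(-5), -4) = (10*25)*(3*(-5)) = 250*(-15) = -3750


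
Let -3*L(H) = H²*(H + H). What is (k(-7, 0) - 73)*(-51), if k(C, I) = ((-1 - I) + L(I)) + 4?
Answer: 3570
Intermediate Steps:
L(H) = -2*H³/3 (L(H) = -H²*(H + H)/3 = -H²*2*H/3 = -2*H³/3)
k(C, I) = 3 - I - 2*I³/3 (k(C, I) = ((-1 - I) - 2*I³/3) + 4 = (-1 - I - 2*I³/3) + 4 = 3 - I - 2*I³/3)
(k(-7, 0) - 73)*(-51) = ((3 - 1*0 - ⅔*0³) - 73)*(-51) = ((3 + 0 - ⅔*0) - 73)*(-51) = ((3 + 0 + 0) - 73)*(-51) = (3 - 73)*(-51) = -70*(-51) = 3570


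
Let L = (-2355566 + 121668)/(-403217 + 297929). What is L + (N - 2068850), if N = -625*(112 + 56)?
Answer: -114439042451/52644 ≈ -2.1738e+6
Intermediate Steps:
N = -105000 (N = -625*168 = -105000)
L = 1116949/52644 (L = -2233898/(-105288) = -2233898*(-1/105288) = 1116949/52644 ≈ 21.217)
L + (N - 2068850) = 1116949/52644 + (-105000 - 2068850) = 1116949/52644 - 2173850 = -114439042451/52644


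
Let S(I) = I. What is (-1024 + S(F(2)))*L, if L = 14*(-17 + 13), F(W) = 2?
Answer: 57232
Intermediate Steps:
L = -56 (L = 14*(-4) = -56)
(-1024 + S(F(2)))*L = (-1024 + 2)*(-56) = -1022*(-56) = 57232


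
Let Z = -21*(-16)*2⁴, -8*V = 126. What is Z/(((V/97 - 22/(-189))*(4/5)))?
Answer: -492791040/3371 ≈ -1.4619e+5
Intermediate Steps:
V = -63/4 (V = -⅛*126 = -63/4 ≈ -15.750)
Z = 5376 (Z = 336*16 = 5376)
Z/(((V/97 - 22/(-189))*(4/5))) = 5376/(((-63/4/97 - 22/(-189))*(4/5))) = 5376/(((-63/4*1/97 - 22*(-1/189))*(4*(⅕)))) = 5376/(((-63/388 + 22/189)*(⅘))) = 5376/((-3371/73332*⅘)) = 5376/(-3371/91665) = 5376*(-91665/3371) = -492791040/3371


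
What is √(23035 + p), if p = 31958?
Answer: √54993 ≈ 234.51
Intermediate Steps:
√(23035 + p) = √(23035 + 31958) = √54993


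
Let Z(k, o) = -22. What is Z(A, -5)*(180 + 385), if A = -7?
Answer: -12430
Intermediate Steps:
Z(A, -5)*(180 + 385) = -22*(180 + 385) = -22*565 = -12430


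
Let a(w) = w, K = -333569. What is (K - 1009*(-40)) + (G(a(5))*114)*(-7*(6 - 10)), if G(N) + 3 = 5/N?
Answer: -299593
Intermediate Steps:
G(N) = -3 + 5/N
(K - 1009*(-40)) + (G(a(5))*114)*(-7*(6 - 10)) = (-333569 - 1009*(-40)) + ((-3 + 5/5)*114)*(-7*(6 - 10)) = (-333569 + 40360) + ((-3 + 5*(⅕))*114)*(-7*(-4)) = -293209 + ((-3 + 1)*114)*28 = -293209 - 2*114*28 = -293209 - 228*28 = -293209 - 6384 = -299593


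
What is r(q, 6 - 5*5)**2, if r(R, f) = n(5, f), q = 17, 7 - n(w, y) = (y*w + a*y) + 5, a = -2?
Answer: 3481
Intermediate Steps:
n(w, y) = 2 + 2*y - w*y (n(w, y) = 7 - ((y*w - 2*y) + 5) = 7 - ((w*y - 2*y) + 5) = 7 - ((-2*y + w*y) + 5) = 7 - (5 - 2*y + w*y) = 7 + (-5 + 2*y - w*y) = 2 + 2*y - w*y)
r(R, f) = 2 - 3*f (r(R, f) = 2 + 2*f - 1*5*f = 2 + 2*f - 5*f = 2 - 3*f)
r(q, 6 - 5*5)**2 = (2 - 3*(6 - 5*5))**2 = (2 - 3*(6 - 25))**2 = (2 - 3*(-19))**2 = (2 + 57)**2 = 59**2 = 3481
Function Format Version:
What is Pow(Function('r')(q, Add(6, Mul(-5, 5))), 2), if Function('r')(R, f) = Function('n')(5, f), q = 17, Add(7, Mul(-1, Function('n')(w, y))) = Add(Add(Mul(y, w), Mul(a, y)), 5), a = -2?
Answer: 3481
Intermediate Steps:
Function('n')(w, y) = Add(2, Mul(2, y), Mul(-1, w, y)) (Function('n')(w, y) = Add(7, Mul(-1, Add(Add(Mul(y, w), Mul(-2, y)), 5))) = Add(7, Mul(-1, Add(Add(Mul(w, y), Mul(-2, y)), 5))) = Add(7, Mul(-1, Add(Add(Mul(-2, y), Mul(w, y)), 5))) = Add(7, Mul(-1, Add(5, Mul(-2, y), Mul(w, y)))) = Add(7, Add(-5, Mul(2, y), Mul(-1, w, y))) = Add(2, Mul(2, y), Mul(-1, w, y)))
Function('r')(R, f) = Add(2, Mul(-3, f)) (Function('r')(R, f) = Add(2, Mul(2, f), Mul(-1, 5, f)) = Add(2, Mul(2, f), Mul(-5, f)) = Add(2, Mul(-3, f)))
Pow(Function('r')(q, Add(6, Mul(-5, 5))), 2) = Pow(Add(2, Mul(-3, Add(6, Mul(-5, 5)))), 2) = Pow(Add(2, Mul(-3, Add(6, -25))), 2) = Pow(Add(2, Mul(-3, -19)), 2) = Pow(Add(2, 57), 2) = Pow(59, 2) = 3481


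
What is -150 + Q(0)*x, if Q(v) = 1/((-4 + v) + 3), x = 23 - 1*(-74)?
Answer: -247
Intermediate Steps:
x = 97 (x = 23 + 74 = 97)
Q(v) = 1/(-1 + v)
-150 + Q(0)*x = -150 + 97/(-1 + 0) = -150 + 97/(-1) = -150 - 1*97 = -150 - 97 = -247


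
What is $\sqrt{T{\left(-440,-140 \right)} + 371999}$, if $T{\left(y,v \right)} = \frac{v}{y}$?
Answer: $\frac{\sqrt{180047670}}{22} \approx 609.92$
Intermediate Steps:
$\sqrt{T{\left(-440,-140 \right)} + 371999} = \sqrt{- \frac{140}{-440} + 371999} = \sqrt{\left(-140\right) \left(- \frac{1}{440}\right) + 371999} = \sqrt{\frac{7}{22} + 371999} = \sqrt{\frac{8183985}{22}} = \frac{\sqrt{180047670}}{22}$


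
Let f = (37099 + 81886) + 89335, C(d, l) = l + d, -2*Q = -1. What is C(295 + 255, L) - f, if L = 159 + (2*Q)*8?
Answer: -207603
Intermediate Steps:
Q = 1/2 (Q = -1/2*(-1) = 1/2 ≈ 0.50000)
L = 167 (L = 159 + (2*(1/2))*8 = 159 + 1*8 = 159 + 8 = 167)
C(d, l) = d + l
f = 208320 (f = 118985 + 89335 = 208320)
C(295 + 255, L) - f = ((295 + 255) + 167) - 1*208320 = (550 + 167) - 208320 = 717 - 208320 = -207603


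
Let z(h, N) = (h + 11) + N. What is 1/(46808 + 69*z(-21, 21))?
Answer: 1/47567 ≈ 2.1023e-5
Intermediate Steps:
z(h, N) = 11 + N + h (z(h, N) = (11 + h) + N = 11 + N + h)
1/(46808 + 69*z(-21, 21)) = 1/(46808 + 69*(11 + 21 - 21)) = 1/(46808 + 69*11) = 1/(46808 + 759) = 1/47567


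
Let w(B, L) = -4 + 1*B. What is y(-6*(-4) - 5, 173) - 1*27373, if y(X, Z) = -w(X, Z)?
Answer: -27388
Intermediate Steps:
w(B, L) = -4 + B
y(X, Z) = 4 - X (y(X, Z) = -(-4 + X) = 4 - X)
y(-6*(-4) - 5, 173) - 1*27373 = (4 - (-6*(-4) - 5)) - 1*27373 = (4 - (24 - 5)) - 27373 = (4 - 1*19) - 27373 = (4 - 19) - 27373 = -15 - 27373 = -27388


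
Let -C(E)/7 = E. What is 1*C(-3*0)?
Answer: 0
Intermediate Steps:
C(E) = -7*E
1*C(-3*0) = 1*(-(-21)*0) = 1*(-7*0) = 1*0 = 0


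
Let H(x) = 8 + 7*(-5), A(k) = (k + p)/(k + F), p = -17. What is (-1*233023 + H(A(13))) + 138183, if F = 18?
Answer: -94867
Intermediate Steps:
A(k) = (-17 + k)/(18 + k) (A(k) = (k - 17)/(k + 18) = (-17 + k)/(18 + k))
H(x) = -27 (H(x) = 8 - 35 = -27)
(-1*233023 + H(A(13))) + 138183 = (-1*233023 - 27) + 138183 = (-233023 - 27) + 138183 = -233050 + 138183 = -94867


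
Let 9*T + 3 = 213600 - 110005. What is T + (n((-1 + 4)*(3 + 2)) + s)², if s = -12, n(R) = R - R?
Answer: 104888/9 ≈ 11654.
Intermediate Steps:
n(R) = 0
T = 103592/9 (T = -⅓ + (213600 - 110005)/9 = -⅓ + (⅑)*103595 = -⅓ + 103595/9 = 103592/9 ≈ 11510.)
T + (n((-1 + 4)*(3 + 2)) + s)² = 103592/9 + (0 - 12)² = 103592/9 + (-12)² = 103592/9 + 144 = 104888/9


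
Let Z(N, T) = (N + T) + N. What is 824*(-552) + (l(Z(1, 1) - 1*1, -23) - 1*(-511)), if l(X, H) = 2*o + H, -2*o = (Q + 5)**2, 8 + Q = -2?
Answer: -454385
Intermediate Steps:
Q = -10 (Q = -8 - 2 = -10)
o = -25/2 (o = -(-10 + 5)**2/2 = -1/2*(-5)**2 = -1/2*25 = -25/2 ≈ -12.500)
Z(N, T) = T + 2*N
l(X, H) = -25 + H (l(X, H) = 2*(-25/2) + H = -25 + H)
824*(-552) + (l(Z(1, 1) - 1*1, -23) - 1*(-511)) = 824*(-552) + ((-25 - 23) - 1*(-511)) = -454848 + (-48 + 511) = -454848 + 463 = -454385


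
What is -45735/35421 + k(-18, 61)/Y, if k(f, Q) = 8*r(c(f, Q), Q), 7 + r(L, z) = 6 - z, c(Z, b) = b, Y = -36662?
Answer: -276527959/216434117 ≈ -1.2777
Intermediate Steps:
r(L, z) = -1 - z (r(L, z) = -7 + (6 - z) = -1 - z)
k(f, Q) = -8 - 8*Q (k(f, Q) = 8*(-1 - Q) = -8 - 8*Q)
-45735/35421 + k(-18, 61)/Y = -45735/35421 + (-8 - 8*61)/(-36662) = -45735*1/35421 + (-8 - 488)*(-1/36662) = -15245/11807 - 496*(-1/36662) = -15245/11807 + 248/18331 = -276527959/216434117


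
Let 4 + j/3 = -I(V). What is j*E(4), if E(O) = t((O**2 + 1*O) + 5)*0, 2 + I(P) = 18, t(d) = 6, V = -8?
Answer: 0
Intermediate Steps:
I(P) = 16 (I(P) = -2 + 18 = 16)
j = -60 (j = -12 + 3*(-1*16) = -12 + 3*(-16) = -12 - 48 = -60)
E(O) = 0 (E(O) = 6*0 = 0)
j*E(4) = -60*0 = 0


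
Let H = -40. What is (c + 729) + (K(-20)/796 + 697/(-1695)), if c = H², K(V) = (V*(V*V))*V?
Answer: 853244642/337305 ≈ 2529.6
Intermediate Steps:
K(V) = V⁴ (K(V) = (V*V²)*V = V³*V = V⁴)
c = 1600 (c = (-40)² = 1600)
(c + 729) + (K(-20)/796 + 697/(-1695)) = (1600 + 729) + ((-20)⁴/796 + 697/(-1695)) = 2329 + (160000*(1/796) + 697*(-1/1695)) = 2329 + (40000/199 - 697/1695) = 2329 + 67661297/337305 = 853244642/337305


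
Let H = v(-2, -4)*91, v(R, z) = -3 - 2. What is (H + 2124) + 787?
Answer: 2456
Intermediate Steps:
v(R, z) = -5
H = -455 (H = -5*91 = -455)
(H + 2124) + 787 = (-455 + 2124) + 787 = 1669 + 787 = 2456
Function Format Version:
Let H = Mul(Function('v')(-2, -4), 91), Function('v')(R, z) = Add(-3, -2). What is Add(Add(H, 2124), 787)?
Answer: 2456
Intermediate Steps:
Function('v')(R, z) = -5
H = -455 (H = Mul(-5, 91) = -455)
Add(Add(H, 2124), 787) = Add(Add(-455, 2124), 787) = Add(1669, 787) = 2456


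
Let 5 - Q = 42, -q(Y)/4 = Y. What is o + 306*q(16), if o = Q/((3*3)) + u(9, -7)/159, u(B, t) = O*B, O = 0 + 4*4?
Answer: -9343097/477 ≈ -19587.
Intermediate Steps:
q(Y) = -4*Y
O = 16 (O = 0 + 16 = 16)
u(B, t) = 16*B
Q = -37 (Q = 5 - 1*42 = 5 - 42 = -37)
o = -1529/477 (o = -37/(3*3) + (16*9)/159 = -37/9 + 144*(1/159) = -37*⅑ + 48/53 = -37/9 + 48/53 = -1529/477 ≈ -3.2055)
o + 306*q(16) = -1529/477 + 306*(-4*16) = -1529/477 + 306*(-64) = -1529/477 - 19584 = -9343097/477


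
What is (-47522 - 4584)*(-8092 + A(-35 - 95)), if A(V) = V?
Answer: 428415532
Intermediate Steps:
(-47522 - 4584)*(-8092 + A(-35 - 95)) = (-47522 - 4584)*(-8092 + (-35 - 95)) = -52106*(-8092 - 130) = -52106*(-8222) = 428415532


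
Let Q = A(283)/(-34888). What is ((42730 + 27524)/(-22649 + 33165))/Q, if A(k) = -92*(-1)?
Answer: -153188847/60467 ≈ -2533.4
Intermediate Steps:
A(k) = 92
Q = -23/8722 (Q = 92/(-34888) = 92*(-1/34888) = -23/8722 ≈ -0.0026370)
((42730 + 27524)/(-22649 + 33165))/Q = ((42730 + 27524)/(-22649 + 33165))/(-23/8722) = (70254/10516)*(-8722/23) = (70254*(1/10516))*(-8722/23) = (35127/5258)*(-8722/23) = -153188847/60467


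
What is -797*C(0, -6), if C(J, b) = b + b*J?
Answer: 4782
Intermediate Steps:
C(J, b) = b + J*b
-797*C(0, -6) = -(-4782)*(1 + 0) = -(-4782) = -797*(-6) = 4782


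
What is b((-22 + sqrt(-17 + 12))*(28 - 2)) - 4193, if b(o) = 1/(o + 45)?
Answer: -1178690564/281109 - 26*I*sqrt(5)/281109 ≈ -4193.0 - 0.00020682*I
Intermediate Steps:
b(o) = 1/(45 + o)
b((-22 + sqrt(-17 + 12))*(28 - 2)) - 4193 = 1/(45 + (-22 + sqrt(-17 + 12))*(28 - 2)) - 4193 = 1/(45 + (-22 + sqrt(-5))*26) - 4193 = 1/(45 + (-22 + I*sqrt(5))*26) - 4193 = 1/(45 + (-572 + 26*I*sqrt(5))) - 4193 = 1/(-527 + 26*I*sqrt(5)) - 4193 = -4193 + 1/(-527 + 26*I*sqrt(5))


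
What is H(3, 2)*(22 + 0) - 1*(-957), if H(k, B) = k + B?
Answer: 1067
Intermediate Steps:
H(k, B) = B + k
H(3, 2)*(22 + 0) - 1*(-957) = (2 + 3)*(22 + 0) - 1*(-957) = 5*22 + 957 = 110 + 957 = 1067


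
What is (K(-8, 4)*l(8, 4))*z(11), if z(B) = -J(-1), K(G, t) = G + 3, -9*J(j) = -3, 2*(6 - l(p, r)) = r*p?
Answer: -50/3 ≈ -16.667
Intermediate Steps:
l(p, r) = 6 - p*r/2 (l(p, r) = 6 - r*p/2 = 6 - p*r/2)
J(j) = ⅓ (J(j) = -⅑*(-3) = ⅓)
K(G, t) = 3 + G
z(B) = -⅓ (z(B) = -1*⅓ = -⅓)
(K(-8, 4)*l(8, 4))*z(11) = ((3 - 8)*(6 - ½*8*4))*(-⅓) = -5*(6 - 16)*(-⅓) = -5*(-10)*(-⅓) = 50*(-⅓) = -50/3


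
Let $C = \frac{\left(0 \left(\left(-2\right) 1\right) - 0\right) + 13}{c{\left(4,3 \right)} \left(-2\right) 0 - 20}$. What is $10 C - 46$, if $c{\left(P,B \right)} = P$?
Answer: $- \frac{105}{2} \approx -52.5$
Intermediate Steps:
$C = - \frac{13}{20}$ ($C = \frac{\left(0 \left(\left(-2\right) 1\right) - 0\right) + 13}{4 \left(-2\right) 0 - 20} = \frac{\left(0 \left(-2\right) + 0\right) + 13}{\left(-8\right) 0 - 20} = \frac{\left(0 + 0\right) + 13}{0 - 20} = \frac{0 + 13}{-20} = 13 \left(- \frac{1}{20}\right) = - \frac{13}{20} \approx -0.65$)
$10 C - 46 = 10 \left(- \frac{13}{20}\right) - 46 = - \frac{13}{2} - 46 = - \frac{105}{2}$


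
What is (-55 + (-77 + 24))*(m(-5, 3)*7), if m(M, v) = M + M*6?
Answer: 26460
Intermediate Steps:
m(M, v) = 7*M (m(M, v) = M + 6*M = 7*M)
(-55 + (-77 + 24))*(m(-5, 3)*7) = (-55 + (-77 + 24))*((7*(-5))*7) = (-55 - 53)*(-35*7) = -108*(-245) = 26460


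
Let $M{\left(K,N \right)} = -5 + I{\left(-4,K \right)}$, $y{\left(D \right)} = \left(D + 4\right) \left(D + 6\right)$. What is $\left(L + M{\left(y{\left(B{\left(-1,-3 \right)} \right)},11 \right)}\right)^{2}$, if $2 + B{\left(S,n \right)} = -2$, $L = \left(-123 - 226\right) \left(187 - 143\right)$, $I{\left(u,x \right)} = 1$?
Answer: $235929600$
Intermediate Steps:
$L = -15356$ ($L = \left(-349\right) 44 = -15356$)
$B{\left(S,n \right)} = -4$ ($B{\left(S,n \right)} = -2 - 2 = -4$)
$y{\left(D \right)} = \left(4 + D\right) \left(6 + D\right)$
$M{\left(K,N \right)} = -4$ ($M{\left(K,N \right)} = -5 + 1 = -4$)
$\left(L + M{\left(y{\left(B{\left(-1,-3 \right)} \right)},11 \right)}\right)^{2} = \left(-15356 - 4\right)^{2} = \left(-15360\right)^{2} = 235929600$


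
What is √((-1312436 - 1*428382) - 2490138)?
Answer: 2*I*√1057739 ≈ 2056.9*I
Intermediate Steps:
√((-1312436 - 1*428382) - 2490138) = √((-1312436 - 428382) - 2490138) = √(-1740818 - 2490138) = √(-4230956) = 2*I*√1057739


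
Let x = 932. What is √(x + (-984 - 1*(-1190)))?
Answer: √1138 ≈ 33.734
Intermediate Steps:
√(x + (-984 - 1*(-1190))) = √(932 + (-984 - 1*(-1190))) = √(932 + (-984 + 1190)) = √(932 + 206) = √1138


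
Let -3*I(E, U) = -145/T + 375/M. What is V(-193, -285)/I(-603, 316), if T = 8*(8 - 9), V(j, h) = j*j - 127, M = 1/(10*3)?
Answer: -890928/90145 ≈ -9.8833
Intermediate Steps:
M = 1/30 ≈ 0.033333
V(j, h) = -127 + j² (V(j, h) = j² - 127 = -127 + j²)
T = -8 (T = 8*(-1) = -8)
I(E, U) = -90145/24 (I(E, U) = -(-145/(-8) + 375/(1/30))/3 = -(-145*(-⅛) + 375*30)/3 = -(145/8 + 11250)/3 = -⅓*90145/8 = -90145/24)
V(-193, -285)/I(-603, 316) = (-127 + (-193)²)/(-90145/24) = (-127 + 37249)*(-24/90145) = 37122*(-24/90145) = -890928/90145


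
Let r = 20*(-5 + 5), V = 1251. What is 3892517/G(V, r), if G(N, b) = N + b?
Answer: 3892517/1251 ≈ 3111.5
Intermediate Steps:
r = 0 (r = 20*0 = 0)
3892517/G(V, r) = 3892517/(1251 + 0) = 3892517/1251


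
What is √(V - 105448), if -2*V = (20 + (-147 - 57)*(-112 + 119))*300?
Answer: 2*√26438 ≈ 325.20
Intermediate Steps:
V = 211200 (V = -(20 + (-147 - 57)*(-112 + 119))*300/2 = -(20 - 204*7)*300/2 = -(20 - 1428)*300/2 = -(-704)*300 = -½*(-422400) = 211200)
√(V - 105448) = √(211200 - 105448) = √105752 = 2*√26438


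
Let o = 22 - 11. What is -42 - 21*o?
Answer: -273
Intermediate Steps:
o = 11
-42 - 21*o = -42 - 21*11 = -42 - 231 = -273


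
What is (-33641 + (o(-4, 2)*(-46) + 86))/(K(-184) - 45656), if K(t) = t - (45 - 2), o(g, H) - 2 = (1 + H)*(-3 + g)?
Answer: 32681/45883 ≈ 0.71227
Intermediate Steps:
o(g, H) = 2 + (1 + H)*(-3 + g)
K(t) = -43 + t (K(t) = t - 1*43 = t - 43 = -43 + t)
(-33641 + (o(-4, 2)*(-46) + 86))/(K(-184) - 45656) = (-33641 + ((-1 - 4 - 3*2 + 2*(-4))*(-46) + 86))/((-43 - 184) - 45656) = (-33641 + ((-1 - 4 - 6 - 8)*(-46) + 86))/(-227 - 45656) = (-33641 + (-19*(-46) + 86))/(-45883) = (-33641 + (874 + 86))*(-1/45883) = (-33641 + 960)*(-1/45883) = -32681*(-1/45883) = 32681/45883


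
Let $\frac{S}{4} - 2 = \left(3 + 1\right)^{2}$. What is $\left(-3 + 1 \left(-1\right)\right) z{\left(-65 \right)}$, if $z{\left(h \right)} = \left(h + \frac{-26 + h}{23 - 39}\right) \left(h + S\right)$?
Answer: $\frac{6643}{4} \approx 1660.8$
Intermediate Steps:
$S = 72$ ($S = 8 + 4 \left(3 + 1\right)^{2} = 8 + 4 \cdot 4^{2} = 8 + 4 \cdot 16 = 8 + 64 = 72$)
$z{\left(h \right)} = \left(72 + h\right) \left(\frac{13}{8} + \frac{15 h}{16}\right)$ ($z{\left(h \right)} = \left(h + \frac{-26 + h}{23 - 39}\right) \left(h + 72\right) = \left(h + \frac{-26 + h}{-16}\right) \left(72 + h\right) = \left(h + \left(-26 + h\right) \left(- \frac{1}{16}\right)\right) \left(72 + h\right) = \left(h - \left(- \frac{13}{8} + \frac{h}{16}\right)\right) \left(72 + h\right) = \left(\frac{13}{8} + \frac{15 h}{16}\right) \left(72 + h\right) = \left(72 + h\right) \left(\frac{13}{8} + \frac{15 h}{16}\right)$)
$\left(-3 + 1 \left(-1\right)\right) z{\left(-65 \right)} = \left(-3 + 1 \left(-1\right)\right) \left(117 + \frac{15 \left(-65\right)^{2}}{16} + \frac{553}{8} \left(-65\right)\right) = \left(-3 - 1\right) \left(117 + \frac{15}{16} \cdot 4225 - \frac{35945}{8}\right) = - 4 \left(117 + \frac{63375}{16} - \frac{35945}{8}\right) = \left(-4\right) \left(- \frac{6643}{16}\right) = \frac{6643}{4}$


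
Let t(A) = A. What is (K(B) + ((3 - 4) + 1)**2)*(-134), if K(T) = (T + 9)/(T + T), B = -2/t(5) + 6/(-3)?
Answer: 737/4 ≈ 184.25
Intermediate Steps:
B = -12/5 (B = -2/5 + 6/(-3) = -2*1/5 + 6*(-1/3) = -2/5 - 2 = -12/5 ≈ -2.4000)
K(T) = (9 + T)/(2*T) (K(T) = (9 + T)/((2*T)) = (9 + T)*(1/(2*T)) = (9 + T)/(2*T))
(K(B) + ((3 - 4) + 1)**2)*(-134) = ((9 - 12/5)/(2*(-12/5)) + ((3 - 4) + 1)**2)*(-134) = ((1/2)*(-5/12)*(33/5) + (-1 + 1)**2)*(-134) = (-11/8 + 0**2)*(-134) = (-11/8 + 0)*(-134) = -11/8*(-134) = 737/4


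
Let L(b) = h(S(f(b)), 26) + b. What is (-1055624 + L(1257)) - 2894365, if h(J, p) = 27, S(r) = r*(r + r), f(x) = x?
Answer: -3948705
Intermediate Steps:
S(r) = 2*r² (S(r) = r*(2*r) = 2*r²)
L(b) = 27 + b
(-1055624 + L(1257)) - 2894365 = (-1055624 + (27 + 1257)) - 2894365 = (-1055624 + 1284) - 2894365 = -1054340 - 2894365 = -3948705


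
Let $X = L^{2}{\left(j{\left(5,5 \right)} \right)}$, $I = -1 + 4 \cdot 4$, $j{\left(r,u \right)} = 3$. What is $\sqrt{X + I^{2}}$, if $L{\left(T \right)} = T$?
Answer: $3 \sqrt{26} \approx 15.297$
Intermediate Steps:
$I = 15$ ($I = -1 + 16 = 15$)
$X = 9$ ($X = 3^{2} = 9$)
$\sqrt{X + I^{2}} = \sqrt{9 + 15^{2}} = \sqrt{9 + 225} = \sqrt{234} = 3 \sqrt{26}$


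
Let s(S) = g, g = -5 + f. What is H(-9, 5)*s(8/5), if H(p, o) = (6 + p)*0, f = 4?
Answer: 0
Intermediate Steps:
H(p, o) = 0
g = -1 (g = -5 + 4 = -1)
s(S) = -1
H(-9, 5)*s(8/5) = 0*(-1) = 0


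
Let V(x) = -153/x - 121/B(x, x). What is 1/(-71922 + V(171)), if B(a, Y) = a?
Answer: -171/12298936 ≈ -1.3904e-5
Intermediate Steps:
V(x) = -274/x (V(x) = -153/x - 121/x = -274/x)
1/(-71922 + V(171)) = 1/(-71922 - 274/171) = 1/(-12298936/171) = -171/12298936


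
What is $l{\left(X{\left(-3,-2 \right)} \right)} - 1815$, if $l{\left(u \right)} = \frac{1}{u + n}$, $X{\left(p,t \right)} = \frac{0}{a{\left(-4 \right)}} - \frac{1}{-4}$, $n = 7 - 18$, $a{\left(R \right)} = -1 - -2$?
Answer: $- \frac{78049}{43} \approx -1815.1$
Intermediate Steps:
$a{\left(R \right)} = 1$ ($a{\left(R \right)} = -1 + 2 = 1$)
$n = -11$
$X{\left(p,t \right)} = \frac{1}{4}$ ($X{\left(p,t \right)} = \frac{0}{1} - \frac{1}{-4} = 0 \cdot 1 - - \frac{1}{4} = 0 + \frac{1}{4} = \frac{1}{4}$)
$l{\left(u \right)} = \frac{1}{-11 + u}$ ($l{\left(u \right)} = \frac{1}{u - 11} = \frac{1}{-11 + u}$)
$l{\left(X{\left(-3,-2 \right)} \right)} - 1815 = \frac{1}{-11 + \frac{1}{4}} - 1815 = \frac{1}{- \frac{43}{4}} - 1815 = - \frac{4}{43} - 1815 = - \frac{78049}{43}$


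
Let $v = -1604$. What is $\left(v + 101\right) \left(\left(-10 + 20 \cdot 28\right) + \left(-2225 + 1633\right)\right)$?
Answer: $63126$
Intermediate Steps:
$\left(v + 101\right) \left(\left(-10 + 20 \cdot 28\right) + \left(-2225 + 1633\right)\right) = \left(-1604 + 101\right) \left(\left(-10 + 20 \cdot 28\right) + \left(-2225 + 1633\right)\right) = - 1503 \left(\left(-10 + 560\right) - 592\right) = - 1503 \left(550 - 592\right) = \left(-1503\right) \left(-42\right) = 63126$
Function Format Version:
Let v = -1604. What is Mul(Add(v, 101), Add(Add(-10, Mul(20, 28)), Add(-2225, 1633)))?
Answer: 63126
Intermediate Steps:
Mul(Add(v, 101), Add(Add(-10, Mul(20, 28)), Add(-2225, 1633))) = Mul(Add(-1604, 101), Add(Add(-10, Mul(20, 28)), Add(-2225, 1633))) = Mul(-1503, Add(Add(-10, 560), -592)) = Mul(-1503, Add(550, -592)) = Mul(-1503, -42) = 63126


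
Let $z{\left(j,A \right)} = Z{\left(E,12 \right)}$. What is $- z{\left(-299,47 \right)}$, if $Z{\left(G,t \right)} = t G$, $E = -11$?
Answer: $132$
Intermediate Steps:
$Z{\left(G,t \right)} = G t$
$z{\left(j,A \right)} = -132$ ($z{\left(j,A \right)} = \left(-11\right) 12 = -132$)
$- z{\left(-299,47 \right)} = \left(-1\right) \left(-132\right) = 132$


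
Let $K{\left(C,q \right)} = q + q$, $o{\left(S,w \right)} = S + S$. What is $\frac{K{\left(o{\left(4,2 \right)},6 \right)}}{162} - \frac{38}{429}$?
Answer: $- \frac{56}{3861} \approx -0.014504$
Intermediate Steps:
$o{\left(S,w \right)} = 2 S$
$K{\left(C,q \right)} = 2 q$
$\frac{K{\left(o{\left(4,2 \right)},6 \right)}}{162} - \frac{38}{429} = \frac{2 \cdot 6}{162} - \frac{38}{429} = 12 \cdot \frac{1}{162} - \frac{38}{429} = \frac{2}{27} - \frac{38}{429} = - \frac{56}{3861}$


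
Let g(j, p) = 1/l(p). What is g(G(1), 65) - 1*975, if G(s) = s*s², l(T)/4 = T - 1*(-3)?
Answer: -265199/272 ≈ -975.00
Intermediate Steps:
l(T) = 12 + 4*T (l(T) = 4*(T - 1*(-3)) = 4*(T + 3) = 4*(3 + T) = 12 + 4*T)
G(s) = s³
g(j, p) = 1/(12 + 4*p)
g(G(1), 65) - 1*975 = 1/(4*(3 + 65)) - 1*975 = (¼)/68 - 975 = (¼)*(1/68) - 975 = 1/272 - 975 = -265199/272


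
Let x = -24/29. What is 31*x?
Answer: -744/29 ≈ -25.655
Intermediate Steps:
x = -24/29 (x = -24*1/29 = -24/29 ≈ -0.82759)
31*x = 31*(-24/29) = -744/29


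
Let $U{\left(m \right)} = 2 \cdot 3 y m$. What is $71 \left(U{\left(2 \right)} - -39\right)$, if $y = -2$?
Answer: $1065$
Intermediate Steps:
$U{\left(m \right)} = - 12 m$ ($U{\left(m \right)} = 2 \cdot 3 \left(-2\right) m = 6 \left(-2\right) m = - 12 m$)
$71 \left(U{\left(2 \right)} - -39\right) = 71 \left(\left(-12\right) 2 - -39\right) = 71 \left(-24 + 39\right) = 71 \cdot 15 = 1065$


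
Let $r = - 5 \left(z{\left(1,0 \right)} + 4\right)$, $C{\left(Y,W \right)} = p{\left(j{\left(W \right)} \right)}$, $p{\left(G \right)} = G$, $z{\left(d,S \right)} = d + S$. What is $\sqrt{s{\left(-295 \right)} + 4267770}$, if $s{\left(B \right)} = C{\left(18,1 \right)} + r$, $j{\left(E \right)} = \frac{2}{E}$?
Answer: $\sqrt{4267747} \approx 2065.9$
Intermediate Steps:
$z{\left(d,S \right)} = S + d$
$C{\left(Y,W \right)} = \frac{2}{W}$
$r = -25$ ($r = - 5 \left(\left(0 + 1\right) + 4\right) = - 5 \left(1 + 4\right) = \left(-5\right) 5 = -25$)
$s{\left(B \right)} = -23$ ($s{\left(B \right)} = \frac{2}{1} - 25 = 2 \cdot 1 - 25 = 2 - 25 = -23$)
$\sqrt{s{\left(-295 \right)} + 4267770} = \sqrt{-23 + 4267770} = \sqrt{4267747}$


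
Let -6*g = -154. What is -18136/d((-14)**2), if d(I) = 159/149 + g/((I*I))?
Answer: -44490074496/2619415 ≈ -16985.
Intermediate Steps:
g = 77/3 (g = -1/6*(-154) = 77/3 ≈ 25.667)
d(I) = 159/149 + 77/(3*I**2) (d(I) = 159/149 + 77/(3*((I*I))) = 159*(1/149) + 77/(3*(I**2)) = 159/149 + 77/(3*I**2))
-18136/d((-14)**2) = -18136/(159/149 + 77/(3*((-14)**2)**2)) = -18136/(159/149 + (77/3)/196**2) = -18136/(159/149 + (77/3)*(1/38416)) = -18136/(159/149 + 11/16464) = -18136/2619415/2453136 = -18136*2453136/2619415 = -44490074496/2619415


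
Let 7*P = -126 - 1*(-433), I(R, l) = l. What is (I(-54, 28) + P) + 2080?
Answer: 15063/7 ≈ 2151.9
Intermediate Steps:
P = 307/7 (P = (-126 - 1*(-433))/7 = (-126 + 433)/7 = (⅐)*307 = 307/7 ≈ 43.857)
(I(-54, 28) + P) + 2080 = (28 + 307/7) + 2080 = 503/7 + 2080 = 15063/7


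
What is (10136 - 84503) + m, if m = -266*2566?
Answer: -756923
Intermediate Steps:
m = -682556
(10136 - 84503) + m = (10136 - 84503) - 682556 = -74367 - 682556 = -756923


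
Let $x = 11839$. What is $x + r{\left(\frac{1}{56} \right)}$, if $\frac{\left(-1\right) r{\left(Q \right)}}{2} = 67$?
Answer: $11705$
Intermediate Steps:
$r{\left(Q \right)} = -134$ ($r{\left(Q \right)} = \left(-2\right) 67 = -134$)
$x + r{\left(\frac{1}{56} \right)} = 11839 - 134 = 11705$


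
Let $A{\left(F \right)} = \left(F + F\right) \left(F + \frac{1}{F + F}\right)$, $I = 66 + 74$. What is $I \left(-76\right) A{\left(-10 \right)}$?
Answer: $-2138640$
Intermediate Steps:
$I = 140$
$A{\left(F \right)} = 2 F \left(F + \frac{1}{2 F}\right)$
$I \left(-76\right) A{\left(-10 \right)} = 140 \left(-76\right) \left(1 + 2 \left(-10\right)^{2}\right) = - 10640 \left(1 + 2 \cdot 100\right) = - 10640 \left(1 + 200\right) = \left(-10640\right) 201 = -2138640$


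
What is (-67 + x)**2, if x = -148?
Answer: 46225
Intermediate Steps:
(-67 + x)**2 = (-67 - 148)**2 = (-215)**2 = 46225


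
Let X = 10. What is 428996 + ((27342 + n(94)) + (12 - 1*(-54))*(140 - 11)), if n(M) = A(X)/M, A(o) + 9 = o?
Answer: 43696089/94 ≈ 4.6485e+5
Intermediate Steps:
A(o) = -9 + o
n(M) = 1/M (n(M) = (-9 + 10)/M = 1/M)
428996 + ((27342 + n(94)) + (12 - 1*(-54))*(140 - 11)) = 428996 + ((27342 + 1/94) + (12 - 1*(-54))*(140 - 11)) = 428996 + ((27342 + 1/94) + (12 + 54)*129) = 428996 + (2570149/94 + 66*129) = 428996 + (2570149/94 + 8514) = 428996 + 3370465/94 = 43696089/94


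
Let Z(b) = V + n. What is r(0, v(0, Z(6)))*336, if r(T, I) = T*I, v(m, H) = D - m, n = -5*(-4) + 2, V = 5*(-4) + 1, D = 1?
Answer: 0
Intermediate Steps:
V = -19 (V = -20 + 1 = -19)
n = 22 (n = 20 + 2 = 22)
Z(b) = 3 (Z(b) = -19 + 22 = 3)
v(m, H) = 1 - m
r(T, I) = I*T
r(0, v(0, Z(6)))*336 = ((1 - 1*0)*0)*336 = ((1 + 0)*0)*336 = (1*0)*336 = 0*336 = 0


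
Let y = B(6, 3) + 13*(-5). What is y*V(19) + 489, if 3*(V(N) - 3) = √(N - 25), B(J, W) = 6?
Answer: 312 - 59*I*√6/3 ≈ 312.0 - 48.173*I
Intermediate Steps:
y = -59 (y = 6 + 13*(-5) = 6 - 65 = -59)
V(N) = 3 + √(-25 + N)/3 (V(N) = 3 + √(N - 25)/3 = 3 + √(-25 + N)/3)
y*V(19) + 489 = -59*(3 + √(-25 + 19)/3) + 489 = -59*(3 + √(-6)/3) + 489 = -59*(3 + (I*√6)/3) + 489 = -59*(3 + I*√6/3) + 489 = (-177 - 59*I*√6/3) + 489 = 312 - 59*I*√6/3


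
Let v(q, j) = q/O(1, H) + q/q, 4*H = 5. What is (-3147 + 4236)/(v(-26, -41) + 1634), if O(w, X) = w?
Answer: 1089/1609 ≈ 0.67682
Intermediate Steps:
H = 5/4 (H = (¼)*5 = 5/4 ≈ 1.2500)
v(q, j) = 1 + q (v(q, j) = q/1 + q/q = q*1 + 1 = q + 1 = 1 + q)
(-3147 + 4236)/(v(-26, -41) + 1634) = (-3147 + 4236)/((1 - 26) + 1634) = 1089/(-25 + 1634) = 1089/1609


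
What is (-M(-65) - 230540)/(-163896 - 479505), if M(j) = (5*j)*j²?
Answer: -1142585/643401 ≈ -1.7759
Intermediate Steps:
M(j) = 5*j³
(-M(-65) - 230540)/(-163896 - 479505) = (-5*(-65)³ - 230540)/(-163896 - 479505) = (-5*(-274625) - 230540)/(-643401) = (-1*(-1373125) - 230540)*(-1/643401) = (1373125 - 230540)*(-1/643401) = 1142585*(-1/643401) = -1142585/643401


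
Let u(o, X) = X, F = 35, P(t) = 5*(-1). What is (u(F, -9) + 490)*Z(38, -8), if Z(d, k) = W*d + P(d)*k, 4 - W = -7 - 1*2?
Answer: 256854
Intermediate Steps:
P(t) = -5
W = 13 (W = 4 - (-7 - 1*2) = 4 - (-7 - 2) = 4 - 1*(-9) = 4 + 9 = 13)
Z(d, k) = -5*k + 13*d (Z(d, k) = 13*d - 5*k = -5*k + 13*d)
(u(F, -9) + 490)*Z(38, -8) = (-9 + 490)*(-5*(-8) + 13*38) = 481*(40 + 494) = 481*534 = 256854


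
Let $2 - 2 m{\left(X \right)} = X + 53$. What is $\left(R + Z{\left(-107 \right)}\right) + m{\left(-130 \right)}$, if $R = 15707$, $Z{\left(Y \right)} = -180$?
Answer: $\frac{31133}{2} \approx 15567.0$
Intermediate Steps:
$m{\left(X \right)} = - \frac{51}{2} - \frac{X}{2}$ ($m{\left(X \right)} = 1 - \frac{X + 53}{2} = 1 - \frac{53 + X}{2} = 1 - \left(\frac{53}{2} + \frac{X}{2}\right) = - \frac{51}{2} - \frac{X}{2}$)
$\left(R + Z{\left(-107 \right)}\right) + m{\left(-130 \right)} = \left(15707 - 180\right) - - \frac{79}{2} = 15527 + \left(- \frac{51}{2} + 65\right) = 15527 + \frac{79}{2} = \frac{31133}{2}$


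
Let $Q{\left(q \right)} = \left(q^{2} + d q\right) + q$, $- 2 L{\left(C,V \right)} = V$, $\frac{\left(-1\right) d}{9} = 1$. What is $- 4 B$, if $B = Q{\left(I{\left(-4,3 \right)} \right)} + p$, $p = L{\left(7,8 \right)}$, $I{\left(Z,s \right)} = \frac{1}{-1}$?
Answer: $-20$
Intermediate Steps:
$d = -9$ ($d = \left(-9\right) 1 = -9$)
$L{\left(C,V \right)} = - \frac{V}{2}$
$I{\left(Z,s \right)} = -1$
$Q{\left(q \right)} = q^{2} - 8 q$ ($Q{\left(q \right)} = \left(q^{2} - 9 q\right) + q = q^{2} - 8 q$)
$p = -4$ ($p = \left(- \frac{1}{2}\right) 8 = -4$)
$B = 5$ ($B = - (-8 - 1) - 4 = \left(-1\right) \left(-9\right) - 4 = 9 - 4 = 5$)
$- 4 B = \left(-4\right) 5 = -20$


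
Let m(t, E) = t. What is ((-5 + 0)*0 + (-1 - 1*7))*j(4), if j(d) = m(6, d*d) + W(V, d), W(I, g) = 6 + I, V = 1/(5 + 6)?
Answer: -1064/11 ≈ -96.727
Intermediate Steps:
V = 1/11 ≈ 0.090909
j(d) = 133/11 (j(d) = 6 + (6 + 1/11) = 6 + 67/11 = 133/11)
((-5 + 0)*0 + (-1 - 1*7))*j(4) = ((-5 + 0)*0 + (-1 - 1*7))*(133/11) = (-5*0 + (-1 - 7))*(133/11) = (0 - 8)*(133/11) = -8*133/11 = -1064/11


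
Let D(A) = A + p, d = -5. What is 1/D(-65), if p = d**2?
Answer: -1/40 ≈ -0.025000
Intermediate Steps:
p = 25 (p = (-5)**2 = 25)
D(A) = 25 + A (D(A) = A + 25 = 25 + A)
1/D(-65) = 1/(25 - 65) = 1/(-40) = -1/40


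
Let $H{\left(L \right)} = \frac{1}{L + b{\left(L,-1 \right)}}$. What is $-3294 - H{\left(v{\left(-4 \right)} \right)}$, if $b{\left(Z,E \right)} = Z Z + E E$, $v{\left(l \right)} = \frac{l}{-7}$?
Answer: $- \frac{306391}{93} \approx -3294.5$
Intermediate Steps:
$v{\left(l \right)} = - \frac{l}{7}$ ($v{\left(l \right)} = l \left(- \frac{1}{7}\right) = - \frac{l}{7}$)
$b{\left(Z,E \right)} = E^{2} + Z^{2}$ ($b{\left(Z,E \right)} = Z^{2} + E^{2} = E^{2} + Z^{2}$)
$H{\left(L \right)} = \frac{1}{1 + L + L^{2}}$ ($H{\left(L \right)} = \frac{1}{L + \left(\left(-1\right)^{2} + L^{2}\right)} = \frac{1}{L + \left(1 + L^{2}\right)} = \frac{1}{1 + L + L^{2}}$)
$-3294 - H{\left(v{\left(-4 \right)} \right)} = -3294 - \frac{1}{1 - - \frac{4}{7} + \left(\left(- \frac{1}{7}\right) \left(-4\right)\right)^{2}} = -3294 - \frac{1}{1 + \frac{4}{7} + \left(\frac{4}{7}\right)^{2}} = -3294 - \frac{1}{1 + \frac{4}{7} + \frac{16}{49}} = -3294 - \frac{1}{\frac{93}{49}} = -3294 - \frac{49}{93} = - \frac{306391}{93}$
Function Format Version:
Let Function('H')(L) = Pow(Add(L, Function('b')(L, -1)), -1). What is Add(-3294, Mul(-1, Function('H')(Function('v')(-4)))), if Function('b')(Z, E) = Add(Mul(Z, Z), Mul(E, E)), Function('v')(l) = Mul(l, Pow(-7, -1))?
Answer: Rational(-306391, 93) ≈ -3294.5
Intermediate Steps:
Function('v')(l) = Mul(Rational(-1, 7), l) (Function('v')(l) = Mul(l, Rational(-1, 7)) = Mul(Rational(-1, 7), l))
Function('b')(Z, E) = Add(Pow(E, 2), Pow(Z, 2)) (Function('b')(Z, E) = Add(Pow(Z, 2), Pow(E, 2)) = Add(Pow(E, 2), Pow(Z, 2)))
Function('H')(L) = Pow(Add(1, L, Pow(L, 2)), -1) (Function('H')(L) = Pow(Add(L, Add(Pow(-1, 2), Pow(L, 2))), -1) = Pow(Add(L, Add(1, Pow(L, 2))), -1) = Pow(Add(1, L, Pow(L, 2)), -1))
Add(-3294, Mul(-1, Function('H')(Function('v')(-4)))) = Add(-3294, Mul(-1, Pow(Add(1, Mul(Rational(-1, 7), -4), Pow(Mul(Rational(-1, 7), -4), 2)), -1))) = Add(-3294, Mul(-1, Pow(Add(1, Rational(4, 7), Pow(Rational(4, 7), 2)), -1))) = Add(-3294, Mul(-1, Pow(Add(1, Rational(4, 7), Rational(16, 49)), -1))) = Add(-3294, Mul(-1, Pow(Rational(93, 49), -1))) = Add(-3294, Mul(-1, Rational(49, 93))) = Add(-3294, Rational(-49, 93)) = Rational(-306391, 93)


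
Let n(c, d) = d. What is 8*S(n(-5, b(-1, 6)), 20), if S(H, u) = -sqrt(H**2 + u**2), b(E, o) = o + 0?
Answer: -16*sqrt(109) ≈ -167.04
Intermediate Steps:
b(E, o) = o
8*S(n(-5, b(-1, 6)), 20) = 8*(-sqrt(6**2 + 20**2)) = 8*(-sqrt(36 + 400)) = 8*(-sqrt(436)) = 8*(-2*sqrt(109)) = -16*sqrt(109)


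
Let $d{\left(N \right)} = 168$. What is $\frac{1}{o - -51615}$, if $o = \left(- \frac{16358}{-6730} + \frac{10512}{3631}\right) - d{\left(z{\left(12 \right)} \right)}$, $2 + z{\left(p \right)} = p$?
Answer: $\frac{12218315}{628660722634} \approx 1.9435 \cdot 10^{-5}$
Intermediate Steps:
$z{\left(p \right)} = -2 + p$
$o = - \frac{1987606091}{12218315}$ ($o = \left(- \frac{16358}{-6730} + \frac{10512}{3631}\right) - 168 = \left(\left(-16358\right) \left(- \frac{1}{6730}\right) + 10512 \cdot \frac{1}{3631}\right) - 168 = \left(\frac{8179}{3365} + \frac{10512}{3631}\right) - 168 = \frac{65070829}{12218315} - 168 = - \frac{1987606091}{12218315} \approx -162.67$)
$\frac{1}{o - -51615} = \frac{1}{- \frac{1987606091}{12218315} - -51615} = \frac{1}{- \frac{1987606091}{12218315} + 51615} = \frac{1}{\frac{628660722634}{12218315}} = \frac{12218315}{628660722634}$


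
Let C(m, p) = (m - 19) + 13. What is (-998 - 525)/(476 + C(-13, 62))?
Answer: -1523/457 ≈ -3.3326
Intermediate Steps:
C(m, p) = -6 + m (C(m, p) = (-19 + m) + 13 = -6 + m)
(-998 - 525)/(476 + C(-13, 62)) = (-998 - 525)/(476 + (-6 - 13)) = -1523/(476 - 19) = -1523/457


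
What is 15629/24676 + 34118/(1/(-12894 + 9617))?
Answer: -2758892416107/24676 ≈ -1.1180e+8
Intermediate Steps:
15629/24676 + 34118/(1/(-12894 + 9617)) = 15629*(1/24676) + 34118/(1/(-3277)) = 15629/24676 + 34118/(-1/3277) = 15629/24676 + 34118*(-3277) = 15629/24676 - 111804686 = -2758892416107/24676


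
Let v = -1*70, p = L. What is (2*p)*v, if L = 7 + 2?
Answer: -1260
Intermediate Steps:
L = 9
p = 9
v = -70
(2*p)*v = (2*9)*(-70) = 18*(-70) = -1260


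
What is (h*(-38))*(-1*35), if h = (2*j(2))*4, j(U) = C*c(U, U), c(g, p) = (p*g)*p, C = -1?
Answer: -85120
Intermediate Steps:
c(g, p) = g*p² (c(g, p) = (g*p)*p = g*p²)
j(U) = -U³ (j(U) = -U*U² = -U³)
h = -64 (h = (2*(-1*2³))*4 = (2*(-1*8))*4 = (2*(-8))*4 = -16*4 = -64)
(h*(-38))*(-1*35) = (-64*(-38))*(-1*35) = 2432*(-35) = -85120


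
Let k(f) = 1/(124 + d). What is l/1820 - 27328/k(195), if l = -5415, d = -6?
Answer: -1173793339/364 ≈ -3.2247e+6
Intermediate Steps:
k(f) = 1/118 (k(f) = 1/(124 - 6) = 1/118)
l/1820 - 27328/k(195) = -5415/1820 - 27328/1/118 = -5415*1/1820 - 27328*118 = -1083/364 - 3224704 = -1173793339/364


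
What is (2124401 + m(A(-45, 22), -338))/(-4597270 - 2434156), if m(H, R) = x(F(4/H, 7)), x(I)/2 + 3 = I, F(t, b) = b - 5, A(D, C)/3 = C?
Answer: -2124399/7031426 ≈ -0.30213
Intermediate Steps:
A(D, C) = 3*C
F(t, b) = -5 + b
x(I) = -6 + 2*I
m(H, R) = -2 (m(H, R) = -6 + 2*(-5 + 7) = -6 + 2*2 = -6 + 4 = -2)
(2124401 + m(A(-45, 22), -338))/(-4597270 - 2434156) = (2124401 - 2)/(-4597270 - 2434156) = 2124399/(-7031426) = 2124399*(-1/7031426) = -2124399/7031426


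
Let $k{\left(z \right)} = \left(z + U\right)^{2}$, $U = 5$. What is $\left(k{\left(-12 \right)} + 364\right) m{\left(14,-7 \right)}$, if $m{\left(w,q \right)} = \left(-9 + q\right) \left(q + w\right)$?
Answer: $-46256$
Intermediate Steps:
$k{\left(z \right)} = \left(5 + z\right)^{2}$ ($k{\left(z \right)} = \left(z + 5\right)^{2} = \left(5 + z\right)^{2}$)
$\left(k{\left(-12 \right)} + 364\right) m{\left(14,-7 \right)} = \left(\left(5 - 12\right)^{2} + 364\right) \left(\left(-7\right)^{2} - -63 - 126 - 98\right) = \left(\left(-7\right)^{2} + 364\right) \left(49 + 63 - 126 - 98\right) = \left(49 + 364\right) \left(-112\right) = 413 \left(-112\right) = -46256$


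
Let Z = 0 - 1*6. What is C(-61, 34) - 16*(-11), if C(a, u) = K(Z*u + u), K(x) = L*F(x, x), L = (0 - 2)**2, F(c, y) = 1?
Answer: 180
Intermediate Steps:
Z = -6 (Z = 0 - 6 = -6)
L = 4 (L = (-2)**2 = 4)
K(x) = 4 (K(x) = 4*1 = 4)
C(a, u) = 4
C(-61, 34) - 16*(-11) = 4 - 16*(-11) = 4 - 1*(-176) = 4 + 176 = 180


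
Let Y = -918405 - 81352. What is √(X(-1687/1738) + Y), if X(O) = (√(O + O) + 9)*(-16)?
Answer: √(-755086239061 - 13904*I*√1466003)/869 ≈ 0.011147 - 999.95*I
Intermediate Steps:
X(O) = -144 - 16*√2*√O (X(O) = (√(2*O) + 9)*(-16) = (√2*√O + 9)*(-16) = (9 + √2*√O)*(-16) = -144 - 16*√2*√O)
Y = -999757
√(X(-1687/1738) + Y) = √((-144 - 16*√2*√(-1687/1738)) - 999757) = √((-144 - 16*√2*I*√2932006/1738) - 999757) = √((-144 - 16*I*√1466003/869) - 999757) = √(-999901 - 16*I*√1466003/869)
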